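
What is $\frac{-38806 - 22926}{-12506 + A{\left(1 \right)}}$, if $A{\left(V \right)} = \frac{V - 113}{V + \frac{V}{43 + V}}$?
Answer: $\frac{1388970}{283849} \approx 4.8933$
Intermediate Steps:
$A{\left(V \right)} = \frac{-113 + V}{V + \frac{V}{43 + V}}$
$\frac{-38806 - 22926}{-12506 + A{\left(1 \right)}} = \frac{-38806 - 22926}{-12506 + \frac{-4859 + 1^{2} - 70}{1 \left(44 + 1\right)}} = - \frac{61732}{-12506 + 1 \cdot \frac{1}{45} \left(-4859 + 1 - 70\right)} = - \frac{61732}{-12506 + 1 \cdot \frac{1}{45} \left(-4928\right)} = - \frac{61732}{-12506 - \frac{4928}{45}} = - \frac{61732}{- \frac{567698}{45}} = \left(-61732\right) \left(- \frac{45}{567698}\right) = \frac{1388970}{283849}$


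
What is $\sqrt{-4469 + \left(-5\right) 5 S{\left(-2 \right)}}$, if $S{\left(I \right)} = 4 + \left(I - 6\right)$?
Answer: $i \sqrt{4369} \approx 66.098 i$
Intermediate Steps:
$S{\left(I \right)} = -2 + I$ ($S{\left(I \right)} = 4 + \left(I - 6\right) = 4 + \left(-6 + I\right) = -2 + I$)
$\sqrt{-4469 + \left(-5\right) 5 S{\left(-2 \right)}} = \sqrt{-4469 + \left(-5\right) 5 \left(-2 - 2\right)} = \sqrt{-4469 - -100} = \sqrt{-4469 + 100} = \sqrt{-4369} = i \sqrt{4369}$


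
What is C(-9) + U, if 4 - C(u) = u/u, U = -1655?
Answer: -1652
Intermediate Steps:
C(u) = 3 (C(u) = 4 - u/u = 4 - 1*1 = 4 - 1 = 3)
C(-9) + U = 3 - 1655 = -1652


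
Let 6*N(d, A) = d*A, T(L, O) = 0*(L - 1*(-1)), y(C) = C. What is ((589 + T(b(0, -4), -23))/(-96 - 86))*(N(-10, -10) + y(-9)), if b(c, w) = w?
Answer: -13547/546 ≈ -24.811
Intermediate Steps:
T(L, O) = 0 (T(L, O) = 0*(L + 1) = 0*(1 + L) = 0)
N(d, A) = A*d/6 (N(d, A) = (d*A)/6 = (A*d)/6 = A*d/6)
((589 + T(b(0, -4), -23))/(-96 - 86))*(N(-10, -10) + y(-9)) = ((589 + 0)/(-96 - 86))*((⅙)*(-10)*(-10) - 9) = (589/(-182))*(50/3 - 9) = (589*(-1/182))*(23/3) = -589/182*23/3 = -13547/546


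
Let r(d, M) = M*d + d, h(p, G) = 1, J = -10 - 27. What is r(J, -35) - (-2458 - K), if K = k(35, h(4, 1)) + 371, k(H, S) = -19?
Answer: 4068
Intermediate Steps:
J = -37
r(d, M) = d + M*d
K = 352 (K = -19 + 371 = 352)
r(J, -35) - (-2458 - K) = -37*(1 - 35) - (-2458 - 1*352) = -37*(-34) - (-2458 - 352) = 1258 - 1*(-2810) = 1258 + 2810 = 4068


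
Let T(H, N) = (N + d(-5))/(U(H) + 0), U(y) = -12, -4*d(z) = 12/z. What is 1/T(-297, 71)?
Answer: -30/179 ≈ -0.16760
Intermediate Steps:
d(z) = -3/z
T(H, N) = -1/20 - N/12 (T(H, N) = (N - 3/(-5))/(-12 + 0) = (N - 3*(-1/5))/(-12) = (N + 3/5)*(-1/12) = (3/5 + N)*(-1/12) = -1/20 - N/12)
1/T(-297, 71) = 1/(-1/20 - 1/12*71) = 1/(-1/20 - 71/12) = 1/(-179/30) = -30/179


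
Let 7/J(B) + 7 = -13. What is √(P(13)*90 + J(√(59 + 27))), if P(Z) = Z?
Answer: √116965/10 ≈ 34.200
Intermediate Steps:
J(B) = -7/20 (J(B) = 7/(-7 - 13) = 7/(-20) = 7*(-1/20) = -7/20)
√(P(13)*90 + J(√(59 + 27))) = √(13*90 - 7/20) = √(1170 - 7/20) = √(23393/20) = √116965/10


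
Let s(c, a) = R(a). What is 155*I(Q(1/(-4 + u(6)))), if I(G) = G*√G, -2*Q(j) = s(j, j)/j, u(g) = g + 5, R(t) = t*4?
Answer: -310*I*√2 ≈ -438.41*I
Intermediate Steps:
R(t) = 4*t
u(g) = 5 + g
s(c, a) = 4*a
Q(j) = -2 (Q(j) = -4*j/(2*j) = -½*4 = -2)
I(G) = G^(3/2)
155*I(Q(1/(-4 + u(6)))) = 155*(-2)^(3/2) = 155*(-2*I*√2) = -310*I*√2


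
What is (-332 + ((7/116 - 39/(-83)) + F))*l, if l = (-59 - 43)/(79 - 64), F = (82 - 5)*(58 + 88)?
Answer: -357158389/4814 ≈ -74192.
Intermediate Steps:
F = 11242 (F = 77*146 = 11242)
l = -34/5 (l = -102/15 = -102*1/15 = -34/5 ≈ -6.8000)
(-332 + ((7/116 - 39/(-83)) + F))*l = (-332 + ((7/116 - 39/(-83)) + 11242))*(-34/5) = (-332 + ((7*(1/116) - 39*(-1/83)) + 11242))*(-34/5) = (-332 + ((7/116 + 39/83) + 11242))*(-34/5) = (-332 + (5105/9628 + 11242))*(-34/5) = (-332 + 108243081/9628)*(-34/5) = (105046585/9628)*(-34/5) = -357158389/4814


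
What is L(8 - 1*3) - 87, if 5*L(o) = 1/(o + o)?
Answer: -4349/50 ≈ -86.980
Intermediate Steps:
L(o) = 1/(10*o) (L(o) = 1/(5*(o + o)) = 1/(5*((2*o))) = (1/(2*o))/5 = 1/(10*o))
L(8 - 1*3) - 87 = 1/(10*(8 - 1*3)) - 87 = 1/(10*(8 - 3)) - 87 = (⅒)/5 - 87 = (⅒)*(⅕) - 87 = 1/50 - 87 = -4349/50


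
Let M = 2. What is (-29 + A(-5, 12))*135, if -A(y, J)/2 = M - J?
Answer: -1215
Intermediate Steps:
A(y, J) = -4 + 2*J (A(y, J) = -2*(2 - J) = -4 + 2*J)
(-29 + A(-5, 12))*135 = (-29 + (-4 + 2*12))*135 = (-29 + (-4 + 24))*135 = (-29 + 20)*135 = -9*135 = -1215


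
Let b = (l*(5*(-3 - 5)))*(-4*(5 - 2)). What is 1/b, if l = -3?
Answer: -1/1440 ≈ -0.00069444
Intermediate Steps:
b = -1440 (b = (-15*(-3 - 5))*(-4*(5 - 2)) = (-15*(-8))*(-4*3) = -3*(-40)*(-12) = 120*(-12) = -1440)
1/b = 1/(-1440) = -1/1440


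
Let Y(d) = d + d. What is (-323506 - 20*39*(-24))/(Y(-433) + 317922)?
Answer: -152393/158528 ≈ -0.96130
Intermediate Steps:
Y(d) = 2*d
(-323506 - 20*39*(-24))/(Y(-433) + 317922) = (-323506 - 20*39*(-24))/(2*(-433) + 317922) = (-323506 - 780*(-24))/(-866 + 317922) = (-323506 + 18720)/317056 = -304786*1/317056 = -152393/158528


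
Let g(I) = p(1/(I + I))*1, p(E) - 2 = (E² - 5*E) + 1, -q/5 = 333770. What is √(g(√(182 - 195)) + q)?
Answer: √(-1128140585 + 130*I*√13)/26 ≈ 0.00026837 + 1291.8*I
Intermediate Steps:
q = -1668850 (q = -5*333770 = -1668850)
p(E) = 3 + E² - 5*E (p(E) = 2 + ((E² - 5*E) + 1) = 2 + (1 + E² - 5*E) = 3 + E² - 5*E)
g(I) = 3 - 5/(2*I) + 1/(4*I²) (g(I) = (3 + (1/(I + I))² - 5/(I + I))*1 = (3 + (1/(2*I))² - 5*1/(2*I))*1 = (3 + (1/(2*I))² - 5/(2*I))*1 = (3 + 1/(4*I²) - 5/(2*I))*1 = (3 - 5/(2*I) + 1/(4*I²))*1 = 3 - 5/(2*I) + 1/(4*I²))
√(g(√(182 - 195)) + q) = √((3 - 5/(2*√(182 - 195)) + 1/(4*(√(182 - 195))²)) - 1668850) = √((3 - 5*(-I*√13/13)/2 + 1/(4*(√(-13))²)) - 1668850) = √((3 - 5*(-I*√13/13)/2 + 1/(4*(I*√13)²)) - 1668850) = √((3 - (-5)*I*√13/26 + (¼)*(-1/13)) - 1668850) = √((3 + 5*I*√13/26 - 1/52) - 1668850) = √((155/52 + 5*I*√13/26) - 1668850) = √(-86780045/52 + 5*I*√13/26)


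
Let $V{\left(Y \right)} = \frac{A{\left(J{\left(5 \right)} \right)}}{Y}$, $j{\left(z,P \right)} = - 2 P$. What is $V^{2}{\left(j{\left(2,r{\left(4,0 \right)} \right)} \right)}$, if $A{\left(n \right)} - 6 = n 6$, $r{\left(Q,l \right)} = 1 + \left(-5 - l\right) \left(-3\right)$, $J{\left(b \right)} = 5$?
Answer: $\frac{81}{64} \approx 1.2656$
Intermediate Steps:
$r{\left(Q,l \right)} = 16 + 3 l$ ($r{\left(Q,l \right)} = 1 + \left(15 + 3 l\right) = 16 + 3 l$)
$A{\left(n \right)} = 6 + 6 n$ ($A{\left(n \right)} = 6 + n 6 = 6 + 6 n$)
$V{\left(Y \right)} = \frac{36}{Y}$ ($V{\left(Y \right)} = \frac{6 + 6 \cdot 5}{Y} = \frac{6 + 30}{Y} = \frac{36}{Y}$)
$V^{2}{\left(j{\left(2,r{\left(4,0 \right)} \right)} \right)} = \left(\frac{36}{\left(-2\right) \left(16 + 3 \cdot 0\right)}\right)^{2} = \left(\frac{36}{\left(-2\right) \left(16 + 0\right)}\right)^{2} = \left(\frac{36}{\left(-2\right) 16}\right)^{2} = \left(\frac{36}{-32}\right)^{2} = \left(36 \left(- \frac{1}{32}\right)\right)^{2} = \left(- \frac{9}{8}\right)^{2} = \frac{81}{64}$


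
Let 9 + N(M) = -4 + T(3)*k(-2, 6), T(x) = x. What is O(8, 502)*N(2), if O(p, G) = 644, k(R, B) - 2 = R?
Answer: -8372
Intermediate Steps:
k(R, B) = 2 + R
N(M) = -13 (N(M) = -9 + (-4 + 3*(2 - 2)) = -9 + (-4 + 3*0) = -9 + (-4 + 0) = -9 - 4 = -13)
O(8, 502)*N(2) = 644*(-13) = -8372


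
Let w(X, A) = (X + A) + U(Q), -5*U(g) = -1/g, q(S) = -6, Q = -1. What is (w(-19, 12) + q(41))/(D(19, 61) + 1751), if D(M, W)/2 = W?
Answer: -66/9365 ≈ -0.0070475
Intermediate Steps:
U(g) = 1/(5*g) (U(g) = -(-1)/(5*g) = 1/(5*g))
D(M, W) = 2*W
w(X, A) = -1/5 + A + X (w(X, A) = (X + A) + (1/5)/(-1) = (A + X) + (1/5)*(-1) = (A + X) - 1/5 = -1/5 + A + X)
(w(-19, 12) + q(41))/(D(19, 61) + 1751) = ((-1/5 + 12 - 19) - 6)/(2*61 + 1751) = (-36/5 - 6)/(122 + 1751) = -66/5/1873 = -66/5*1/1873 = -66/9365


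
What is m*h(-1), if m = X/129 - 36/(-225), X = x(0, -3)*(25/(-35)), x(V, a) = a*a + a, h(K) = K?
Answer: -954/7525 ≈ -0.12678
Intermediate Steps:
x(V, a) = a + a² (x(V, a) = a² + a = a + a²)
X = -30/7 (X = (-3*(1 - 3))*(25/(-35)) = (-3*(-2))*(25*(-1/35)) = 6*(-5/7) = -30/7 ≈ -4.2857)
m = 954/7525 (m = -30/7/129 - 36/(-225) = -30/7*1/129 - 36*(-1/225) = -10/301 + 4/25 = 954/7525 ≈ 0.12678)
m*h(-1) = (954/7525)*(-1) = -954/7525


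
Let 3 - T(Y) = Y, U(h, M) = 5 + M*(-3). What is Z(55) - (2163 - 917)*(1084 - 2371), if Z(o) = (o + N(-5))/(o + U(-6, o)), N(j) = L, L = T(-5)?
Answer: 8018007/5 ≈ 1.6036e+6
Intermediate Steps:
U(h, M) = 5 - 3*M
T(Y) = 3 - Y
L = 8 (L = 3 - 1*(-5) = 3 + 5 = 8)
N(j) = 8
Z(o) = (8 + o)/(5 - 2*o) (Z(o) = (o + 8)/(o + (5 - 3*o)) = (8 + o)/(5 - 2*o))
Z(55) - (2163 - 917)*(1084 - 2371) = (-8 - 1*55)/(-5 + 2*55) - (2163 - 917)*(1084 - 2371) = (-8 - 55)/(-5 + 110) - 1246*(-1287) = -63/105 - 1*(-1603602) = (1/105)*(-63) + 1603602 = -3/5 + 1603602 = 8018007/5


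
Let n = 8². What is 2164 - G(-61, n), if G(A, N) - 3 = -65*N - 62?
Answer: 6383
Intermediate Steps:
n = 64
G(A, N) = -59 - 65*N (G(A, N) = 3 + (-65*N - 62) = 3 + (-62 - 65*N) = -59 - 65*N)
2164 - G(-61, n) = 2164 - (-59 - 65*64) = 2164 - (-59 - 4160) = 2164 - 1*(-4219) = 2164 + 4219 = 6383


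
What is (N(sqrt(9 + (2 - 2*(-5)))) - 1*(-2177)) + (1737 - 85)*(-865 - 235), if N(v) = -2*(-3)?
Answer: -1815017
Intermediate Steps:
N(v) = 6
(N(sqrt(9 + (2 - 2*(-5)))) - 1*(-2177)) + (1737 - 85)*(-865 - 235) = (6 - 1*(-2177)) + (1737 - 85)*(-865 - 235) = (6 + 2177) + 1652*(-1100) = 2183 - 1817200 = -1815017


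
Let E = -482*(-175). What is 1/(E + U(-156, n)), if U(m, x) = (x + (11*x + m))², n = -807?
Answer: 1/96909950 ≈ 1.0319e-8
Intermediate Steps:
U(m, x) = (m + 12*x)² (U(m, x) = (x + (m + 11*x))² = (m + 12*x)²)
E = 84350
1/(E + U(-156, n)) = 1/(84350 + (-156 + 12*(-807))²) = 1/(84350 + (-156 - 9684)²) = 1/(84350 + (-9840)²) = 1/(84350 + 96825600) = 1/96909950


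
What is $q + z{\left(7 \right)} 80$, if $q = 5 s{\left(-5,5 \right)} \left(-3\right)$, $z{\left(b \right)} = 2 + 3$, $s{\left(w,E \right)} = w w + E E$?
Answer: $-350$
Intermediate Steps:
$s{\left(w,E \right)} = E^{2} + w^{2}$ ($s{\left(w,E \right)} = w^{2} + E^{2} = E^{2} + w^{2}$)
$z{\left(b \right)} = 5$
$q = -750$ ($q = 5 \left(5^{2} + \left(-5\right)^{2}\right) \left(-3\right) = 5 \left(25 + 25\right) \left(-3\right) = 5 \cdot 50 \left(-3\right) = 250 \left(-3\right) = -750$)
$q + z{\left(7 \right)} 80 = -750 + 5 \cdot 80 = -750 + 400 = -350$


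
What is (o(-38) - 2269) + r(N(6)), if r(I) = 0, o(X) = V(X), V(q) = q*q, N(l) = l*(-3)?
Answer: -825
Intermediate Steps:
N(l) = -3*l
V(q) = q²
o(X) = X²
(o(-38) - 2269) + r(N(6)) = ((-38)² - 2269) + 0 = (1444 - 2269) + 0 = -825 + 0 = -825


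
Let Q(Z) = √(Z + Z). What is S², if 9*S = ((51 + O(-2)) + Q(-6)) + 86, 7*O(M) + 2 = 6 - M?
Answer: 930637/3969 + 3860*I*√3/567 ≈ 234.48 + 11.791*I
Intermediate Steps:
O(M) = 4/7 - M/7 (O(M) = -2/7 + (6 - M)/7 = -2/7 + (6/7 - M/7) = 4/7 - M/7)
Q(Z) = √2*√Z (Q(Z) = √(2*Z) = √2*√Z)
S = 965/63 + 2*I*√3/9 (S = (((51 + (4/7 - ⅐*(-2))) + √2*√(-6)) + 86)/9 = (((51 + (4/7 + 2/7)) + √2*(I*√6)) + 86)/9 = (((51 + 6/7) + 2*I*√3) + 86)/9 = ((363/7 + 2*I*√3) + 86)/9 = (965/7 + 2*I*√3)/9 = 965/63 + 2*I*√3/9 ≈ 15.317 + 0.3849*I)
S² = (965/63 + 2*I*√3/9)²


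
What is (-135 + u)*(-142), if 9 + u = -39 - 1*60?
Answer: 34506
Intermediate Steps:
u = -108 (u = -9 + (-39 - 1*60) = -9 + (-39 - 60) = -9 - 99 = -108)
(-135 + u)*(-142) = (-135 - 108)*(-142) = -243*(-142) = 34506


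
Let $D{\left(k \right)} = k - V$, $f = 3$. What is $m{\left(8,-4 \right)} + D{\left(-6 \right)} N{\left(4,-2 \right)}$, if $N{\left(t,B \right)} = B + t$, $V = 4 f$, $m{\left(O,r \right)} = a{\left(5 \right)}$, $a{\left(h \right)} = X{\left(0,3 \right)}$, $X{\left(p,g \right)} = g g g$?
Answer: $-9$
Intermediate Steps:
$X{\left(p,g \right)} = g^{3}$ ($X{\left(p,g \right)} = g^{2} g = g^{3}$)
$a{\left(h \right)} = 27$ ($a{\left(h \right)} = 3^{3} = 27$)
$m{\left(O,r \right)} = 27$
$V = 12$ ($V = 4 \cdot 3 = 12$)
$D{\left(k \right)} = -12 + k$ ($D{\left(k \right)} = k - 12 = -12 + k$)
$m{\left(8,-4 \right)} + D{\left(-6 \right)} N{\left(4,-2 \right)} = 27 + \left(-12 - 6\right) \left(-2 + 4\right) = 27 - 36 = -9$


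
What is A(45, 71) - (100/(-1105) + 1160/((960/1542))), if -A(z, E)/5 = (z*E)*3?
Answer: -44012733/884 ≈ -49788.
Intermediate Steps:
A(z, E) = -15*E*z (A(z, E) = -5*z*E*3 = -5*E*z*3 = -15*E*z)
A(45, 71) - (100/(-1105) + 1160/((960/1542))) = -15*71*45 - (100/(-1105) + 1160/((960/1542))) = -47925 - (100*(-1/1105) + 1160/((960*(1/1542)))) = -47925 - (-20/221 + 1160/(160/257)) = -47925 - (-20/221 + 1160*(257/160)) = -47925 - (-20/221 + 7453/4) = -47925 - 1*1647033/884 = -47925 - 1647033/884 = -44012733/884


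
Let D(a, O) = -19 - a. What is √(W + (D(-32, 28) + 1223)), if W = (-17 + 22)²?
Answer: √1261 ≈ 35.511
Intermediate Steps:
W = 25 (W = 5² = 25)
√(W + (D(-32, 28) + 1223)) = √(25 + ((-19 - 1*(-32)) + 1223)) = √(25 + ((-19 + 32) + 1223)) = √(25 + (13 + 1223)) = √(25 + 1236) = √1261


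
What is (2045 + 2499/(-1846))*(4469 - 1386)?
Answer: 11630836393/1846 ≈ 6.3006e+6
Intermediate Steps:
(2045 + 2499/(-1846))*(4469 - 1386) = (2045 + 2499*(-1/1846))*3083 = (2045 - 2499/1846)*3083 = (3772571/1846)*3083 = 11630836393/1846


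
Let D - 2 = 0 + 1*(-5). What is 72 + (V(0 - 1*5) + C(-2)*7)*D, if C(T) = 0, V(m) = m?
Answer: 87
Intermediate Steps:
D = -3 (D = 2 + (0 + 1*(-5)) = 2 + (0 - 5) = 2 - 5 = -3)
72 + (V(0 - 1*5) + C(-2)*7)*D = 72 + ((0 - 1*5) + 0*7)*(-3) = 72 + ((0 - 5) + 0)*(-3) = 72 + (-5 + 0)*(-3) = 72 - 5*(-3) = 72 + 15 = 87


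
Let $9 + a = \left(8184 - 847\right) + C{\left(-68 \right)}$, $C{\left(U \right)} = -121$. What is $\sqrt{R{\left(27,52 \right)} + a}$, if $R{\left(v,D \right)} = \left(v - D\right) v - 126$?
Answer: $\sqrt{6406} \approx 80.037$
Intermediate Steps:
$R{\left(v,D \right)} = -126 + v \left(v - D\right)$ ($R{\left(v,D \right)} = v \left(v - D\right) - 126 = -126 + v \left(v - D\right)$)
$a = 7207$ ($a = -9 + \left(\left(8184 - 847\right) - 121\right) = -9 + \left(7337 - 121\right) = -9 + 7216 = 7207$)
$\sqrt{R{\left(27,52 \right)} + a} = \sqrt{\left(-126 + 27^{2} - 52 \cdot 27\right) + 7207} = \sqrt{\left(-126 + 729 - 1404\right) + 7207} = \sqrt{-801 + 7207} = \sqrt{6406}$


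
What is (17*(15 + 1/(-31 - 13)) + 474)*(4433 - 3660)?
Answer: 24781607/44 ≈ 5.6322e+5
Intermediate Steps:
(17*(15 + 1/(-31 - 13)) + 474)*(4433 - 3660) = (17*(15 + 1/(-44)) + 474)*773 = (17*(15 - 1/44) + 474)*773 = (17*(659/44) + 474)*773 = (11203/44 + 474)*773 = (32059/44)*773 = 24781607/44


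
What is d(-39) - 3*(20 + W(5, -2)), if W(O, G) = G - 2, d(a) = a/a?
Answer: -47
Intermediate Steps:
d(a) = 1
W(O, G) = -2 + G
d(-39) - 3*(20 + W(5, -2)) = 1 - 3*(20 + (-2 - 2)) = 1 - 3*(20 - 4) = 1 - 3*16 = 1 - 48 = -47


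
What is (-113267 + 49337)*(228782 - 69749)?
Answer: -10166979690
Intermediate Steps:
(-113267 + 49337)*(228782 - 69749) = -63930*159033 = -10166979690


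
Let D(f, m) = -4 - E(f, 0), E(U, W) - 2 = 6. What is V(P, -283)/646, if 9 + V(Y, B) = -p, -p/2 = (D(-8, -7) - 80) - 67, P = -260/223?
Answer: -327/646 ≈ -0.50619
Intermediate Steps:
P = -260/223 (P = -260*1/223 = -260/223 ≈ -1.1659)
E(U, W) = 8 (E(U, W) = 2 + 6 = 8)
D(f, m) = -12 (D(f, m) = -4 - 1*8 = -4 - 8 = -12)
p = 318 (p = -2*((-12 - 80) - 67) = -2*(-92 - 67) = -2*(-159) = 318)
V(Y, B) = -327 (V(Y, B) = -9 - 1*318 = -9 - 318 = -327)
V(P, -283)/646 = -327/646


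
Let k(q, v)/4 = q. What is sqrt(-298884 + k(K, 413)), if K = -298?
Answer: 14*I*sqrt(1531) ≈ 547.79*I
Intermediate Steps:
k(q, v) = 4*q
sqrt(-298884 + k(K, 413)) = sqrt(-298884 + 4*(-298)) = sqrt(-298884 - 1192) = sqrt(-300076) = 14*I*sqrt(1531)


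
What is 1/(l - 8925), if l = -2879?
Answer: -1/11804 ≈ -8.4717e-5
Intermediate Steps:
1/(l - 8925) = 1/(-2879 - 8925) = 1/(-11804) = -1/11804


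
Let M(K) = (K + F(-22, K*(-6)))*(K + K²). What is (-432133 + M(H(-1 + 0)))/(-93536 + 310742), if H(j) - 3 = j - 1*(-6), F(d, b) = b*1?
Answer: -435013/217206 ≈ -2.0028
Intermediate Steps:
F(d, b) = b
H(j) = 9 + j (H(j) = 3 + (j - 1*(-6)) = 3 + (j + 6) = 3 + (6 + j) = 9 + j)
M(K) = -5*K*(K + K²) (M(K) = (K + K*(-6))*(K + K²) = (K - 6*K)*(K + K²) = (-5*K)*(K + K²) = -5*K*(K + K²))
(-432133 + M(H(-1 + 0)))/(-93536 + 310742) = (-432133 + 5*(9 + (-1 + 0))²*(-1 - (9 + (-1 + 0))))/(-93536 + 310742) = (-432133 + 5*(9 - 1)²*(-1 - (9 - 1)))/217206 = (-432133 + 5*8²*(-1 - 1*8))*(1/217206) = (-432133 + 5*64*(-1 - 8))*(1/217206) = (-432133 + 5*64*(-9))*(1/217206) = (-432133 - 2880)*(1/217206) = -435013*1/217206 = -435013/217206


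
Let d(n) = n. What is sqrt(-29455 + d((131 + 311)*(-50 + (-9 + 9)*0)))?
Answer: I*sqrt(51555) ≈ 227.06*I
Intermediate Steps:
sqrt(-29455 + d((131 + 311)*(-50 + (-9 + 9)*0))) = sqrt(-29455 + (131 + 311)*(-50 + (-9 + 9)*0)) = sqrt(-29455 + 442*(-50 + 0*0)) = sqrt(-29455 + 442*(-50 + 0)) = sqrt(-29455 + 442*(-50)) = sqrt(-29455 - 22100) = sqrt(-51555) = I*sqrt(51555)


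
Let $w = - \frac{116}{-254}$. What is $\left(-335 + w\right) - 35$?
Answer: $- \frac{46932}{127} \approx -369.54$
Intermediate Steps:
$w = \frac{58}{127}$ ($w = \left(-116\right) \left(- \frac{1}{254}\right) = \frac{58}{127} \approx 0.45669$)
$\left(-335 + w\right) - 35 = \left(-335 + \frac{58}{127}\right) - 35 = - \frac{42487}{127} - 35 = - \frac{46932}{127}$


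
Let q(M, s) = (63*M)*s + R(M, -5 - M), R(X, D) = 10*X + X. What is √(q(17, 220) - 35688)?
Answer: √200119 ≈ 447.35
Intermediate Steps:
R(X, D) = 11*X
q(M, s) = 11*M + 63*M*s (q(M, s) = (63*M)*s + 11*M = 63*M*s + 11*M = 11*M + 63*M*s)
√(q(17, 220) - 35688) = √(17*(11 + 63*220) - 35688) = √(17*(11 + 13860) - 35688) = √(17*13871 - 35688) = √(235807 - 35688) = √200119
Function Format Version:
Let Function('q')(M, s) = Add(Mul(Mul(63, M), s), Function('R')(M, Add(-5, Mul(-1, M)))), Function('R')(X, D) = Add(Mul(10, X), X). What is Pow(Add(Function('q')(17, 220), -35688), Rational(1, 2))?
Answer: Pow(200119, Rational(1, 2)) ≈ 447.35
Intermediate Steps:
Function('R')(X, D) = Mul(11, X)
Function('q')(M, s) = Add(Mul(11, M), Mul(63, M, s)) (Function('q')(M, s) = Add(Mul(Mul(63, M), s), Mul(11, M)) = Add(Mul(63, M, s), Mul(11, M)) = Add(Mul(11, M), Mul(63, M, s)))
Pow(Add(Function('q')(17, 220), -35688), Rational(1, 2)) = Pow(Add(Mul(17, Add(11, Mul(63, 220))), -35688), Rational(1, 2)) = Pow(Add(Mul(17, Add(11, 13860)), -35688), Rational(1, 2)) = Pow(Add(Mul(17, 13871), -35688), Rational(1, 2)) = Pow(Add(235807, -35688), Rational(1, 2)) = Pow(200119, Rational(1, 2))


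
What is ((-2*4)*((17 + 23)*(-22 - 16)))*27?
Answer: 328320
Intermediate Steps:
((-2*4)*((17 + 23)*(-22 - 16)))*27 = -320*(-38)*27 = -8*(-1520)*27 = 12160*27 = 328320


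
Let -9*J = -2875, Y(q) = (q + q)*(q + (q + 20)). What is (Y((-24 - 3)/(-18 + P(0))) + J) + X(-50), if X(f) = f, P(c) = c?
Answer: 3046/9 ≈ 338.44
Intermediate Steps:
Y(q) = 2*q*(20 + 2*q) (Y(q) = (2*q)*(q + (20 + q)) = (2*q)*(20 + 2*q) = 2*q*(20 + 2*q))
J = 2875/9 (J = -1/9*(-2875) = 2875/9 ≈ 319.44)
(Y((-24 - 3)/(-18 + P(0))) + J) + X(-50) = (4*((-24 - 3)/(-18 + 0))*(10 + (-24 - 3)/(-18 + 0)) + 2875/9) - 50 = (4*(-27/(-18))*(10 - 27/(-18)) + 2875/9) - 50 = (4*(-27*(-1/18))*(10 - 27*(-1/18)) + 2875/9) - 50 = (4*(3/2)*(10 + 3/2) + 2875/9) - 50 = (4*(3/2)*(23/2) + 2875/9) - 50 = (69 + 2875/9) - 50 = 3496/9 - 50 = 3046/9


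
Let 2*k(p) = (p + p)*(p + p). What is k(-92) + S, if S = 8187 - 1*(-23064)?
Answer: 48179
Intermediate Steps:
S = 31251 (S = 8187 + 23064 = 31251)
k(p) = 2*p² (k(p) = ((p + p)*(p + p))/2 = ((2*p)*(2*p))/2 = (4*p²)/2 = 2*p²)
k(-92) + S = 2*(-92)² + 31251 = 2*8464 + 31251 = 16928 + 31251 = 48179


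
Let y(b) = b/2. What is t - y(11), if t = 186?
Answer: 361/2 ≈ 180.50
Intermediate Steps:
y(b) = b/2 (y(b) = b*(1/2) = b/2)
t - y(11) = 186 - 11/2 = 361/2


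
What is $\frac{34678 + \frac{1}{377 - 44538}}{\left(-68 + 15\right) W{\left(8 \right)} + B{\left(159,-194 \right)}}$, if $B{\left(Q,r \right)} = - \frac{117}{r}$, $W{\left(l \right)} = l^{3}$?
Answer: $- \frac{297094540458}{232475294987} \approx -1.278$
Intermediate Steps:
$\frac{34678 + \frac{1}{377 - 44538}}{\left(-68 + 15\right) W{\left(8 \right)} + B{\left(159,-194 \right)}} = \frac{34678 + \frac{1}{377 - 44538}}{\left(-68 + 15\right) 8^{3} - \frac{117}{-194}} = \frac{34678 + \frac{1}{-44161}}{\left(-53\right) 512 - - \frac{117}{194}} = \frac{34678 - \frac{1}{44161}}{-27136 + \frac{117}{194}} = \frac{1531415157}{44161 \left(- \frac{5264267}{194}\right)} = \frac{1531415157}{44161} \left(- \frac{194}{5264267}\right) = - \frac{297094540458}{232475294987}$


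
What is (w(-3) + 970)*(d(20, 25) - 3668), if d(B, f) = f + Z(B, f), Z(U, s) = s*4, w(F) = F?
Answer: -3426081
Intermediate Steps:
Z(U, s) = 4*s
d(B, f) = 5*f (d(B, f) = f + 4*f = 5*f)
(w(-3) + 970)*(d(20, 25) - 3668) = (-3 + 970)*(5*25 - 3668) = 967*(125 - 3668) = 967*(-3543) = -3426081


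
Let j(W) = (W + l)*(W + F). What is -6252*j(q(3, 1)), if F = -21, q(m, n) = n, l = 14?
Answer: 1875600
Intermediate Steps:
j(W) = (-21 + W)*(14 + W) (j(W) = (W + 14)*(W - 21) = (14 + W)*(-21 + W) = (-21 + W)*(14 + W))
-6252*j(q(3, 1)) = -6252*(-294 + 1**2 - 7*1) = -6252*(-294 + 1 - 7) = -6252*(-300) = 1875600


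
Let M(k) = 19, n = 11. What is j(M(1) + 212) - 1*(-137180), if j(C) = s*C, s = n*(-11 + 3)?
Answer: 116852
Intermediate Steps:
s = -88 (s = 11*(-11 + 3) = 11*(-8) = -88)
j(C) = -88*C
j(M(1) + 212) - 1*(-137180) = -88*(19 + 212) - 1*(-137180) = -88*231 + 137180 = -20328 + 137180 = 116852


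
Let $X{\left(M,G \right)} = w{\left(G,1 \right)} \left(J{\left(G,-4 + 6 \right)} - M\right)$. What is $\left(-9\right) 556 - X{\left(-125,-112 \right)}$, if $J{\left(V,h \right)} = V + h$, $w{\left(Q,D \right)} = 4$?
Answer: $-5064$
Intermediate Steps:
$X{\left(M,G \right)} = 8 - 4 M + 4 G$ ($X{\left(M,G \right)} = 4 \left(\left(G + \left(-4 + 6\right)\right) - M\right) = 4 \left(\left(G + 2\right) - M\right) = 4 \left(\left(2 + G\right) - M\right) = 4 \left(2 + G - M\right) = 8 - 4 M + 4 G$)
$\left(-9\right) 556 - X{\left(-125,-112 \right)} = \left(-9\right) 556 - \left(8 - -500 + 4 \left(-112\right)\right) = -5004 - \left(8 + 500 - 448\right) = -5004 - 60 = -5064$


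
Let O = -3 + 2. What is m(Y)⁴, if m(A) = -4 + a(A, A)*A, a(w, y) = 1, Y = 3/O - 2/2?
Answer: 4096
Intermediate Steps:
O = -1
Y = -4 (Y = 3/(-1) - 2/2 = 3*(-1) - 2*½ = -3 - 1 = -4)
m(A) = -4 + A (m(A) = -4 + 1*A = -4 + A)
m(Y)⁴ = (-4 - 4)⁴ = (-8)⁴ = 4096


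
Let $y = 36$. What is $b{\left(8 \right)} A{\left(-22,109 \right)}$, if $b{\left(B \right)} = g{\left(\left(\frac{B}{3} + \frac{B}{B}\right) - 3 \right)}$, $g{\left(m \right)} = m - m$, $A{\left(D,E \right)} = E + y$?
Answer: $0$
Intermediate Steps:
$A{\left(D,E \right)} = 36 + E$ ($A{\left(D,E \right)} = E + 36 = 36 + E$)
$g{\left(m \right)} = 0$
$b{\left(B \right)} = 0$
$b{\left(8 \right)} A{\left(-22,109 \right)} = 0 \left(36 + 109\right) = 0 \cdot 145 = 0$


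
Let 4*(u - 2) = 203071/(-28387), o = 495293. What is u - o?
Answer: -56239505539/113548 ≈ -4.9529e+5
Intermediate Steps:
u = 24025/113548 (u = 2 + (203071/(-28387))/4 = 2 + (203071*(-1/28387))/4 = 2 + (¼)*(-203071/28387) = 2 - 203071/113548 = 24025/113548 ≈ 0.21158)
u - o = 24025/113548 - 1*495293 = 24025/113548 - 495293 = -56239505539/113548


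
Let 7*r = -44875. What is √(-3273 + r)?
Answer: I*√474502/7 ≈ 98.406*I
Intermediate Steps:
r = -44875/7 (r = (⅐)*(-44875) = -44875/7 ≈ -6410.7)
√(-3273 + r) = √(-3273 - 44875/7) = √(-67786/7) = I*√474502/7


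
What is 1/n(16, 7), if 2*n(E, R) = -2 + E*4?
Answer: 1/31 ≈ 0.032258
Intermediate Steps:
n(E, R) = -1 + 2*E (n(E, R) = (-2 + E*4)/2 = (-2 + 4*E)/2 = -1 + 2*E)
1/n(16, 7) = 1/(-1 + 2*16) = 1/(-1 + 32) = 1/31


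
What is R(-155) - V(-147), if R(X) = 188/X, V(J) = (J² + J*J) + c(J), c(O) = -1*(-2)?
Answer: -6699288/155 ≈ -43221.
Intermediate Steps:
c(O) = 2
V(J) = 2 + 2*J² (V(J) = (J² + J*J) + 2 = (J² + J²) + 2 = 2*J² + 2 = 2 + 2*J²)
R(-155) - V(-147) = 188/(-155) - (2 + 2*(-147)²) = 188*(-1/155) - (2 + 2*21609) = -188/155 - (2 + 43218) = -188/155 - 1*43220 = -188/155 - 43220 = -6699288/155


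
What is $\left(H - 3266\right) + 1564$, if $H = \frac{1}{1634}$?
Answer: $- \frac{2781067}{1634} \approx -1702.0$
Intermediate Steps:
$H = \frac{1}{1634} \approx 0.000612$
$\left(H - 3266\right) + 1564 = \left(\frac{1}{1634} - 3266\right) + 1564 = - \frac{5336643}{1634} + 1564 = - \frac{2781067}{1634}$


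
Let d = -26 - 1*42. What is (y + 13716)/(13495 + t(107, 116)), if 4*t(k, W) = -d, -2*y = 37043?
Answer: -9611/27024 ≈ -0.35565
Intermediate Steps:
y = -37043/2 (y = -½*37043 = -37043/2 ≈ -18522.)
d = -68 (d = -26 - 42 = -68)
t(k, W) = 17 (t(k, W) = (-1*(-68))/4 = (¼)*68 = 17)
(y + 13716)/(13495 + t(107, 116)) = (-37043/2 + 13716)/(13495 + 17) = -9611/2/13512 = -9611/2*1/13512 = -9611/27024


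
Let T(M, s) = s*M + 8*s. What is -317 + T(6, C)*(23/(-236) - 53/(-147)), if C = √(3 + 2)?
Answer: -317 + 9127*√5/2478 ≈ -308.76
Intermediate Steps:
C = √5 ≈ 2.2361
T(M, s) = 8*s + M*s (T(M, s) = M*s + 8*s = 8*s + M*s)
-317 + T(6, C)*(23/(-236) - 53/(-147)) = -317 + (√5*(8 + 6))*(23/(-236) - 53/(-147)) = -317 + (√5*14)*(23*(-1/236) - 53*(-1/147)) = -317 + (14*√5)*(-23/236 + 53/147) = -317 + (14*√5)*(9127/34692) = -317 + 9127*√5/2478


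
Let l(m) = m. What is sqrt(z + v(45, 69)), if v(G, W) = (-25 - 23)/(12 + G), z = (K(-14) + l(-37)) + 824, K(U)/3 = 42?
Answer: sqrt(329289)/19 ≈ 30.202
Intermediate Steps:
K(U) = 126 (K(U) = 3*42 = 126)
z = 913 (z = (126 - 37) + 824 = 89 + 824 = 913)
v(G, W) = -48/(12 + G)
sqrt(z + v(45, 69)) = sqrt(913 - 48/(12 + 45)) = sqrt(913 - 48/57) = sqrt(913 - 48*1/57) = sqrt(913 - 16/19) = sqrt(17331/19) = sqrt(329289)/19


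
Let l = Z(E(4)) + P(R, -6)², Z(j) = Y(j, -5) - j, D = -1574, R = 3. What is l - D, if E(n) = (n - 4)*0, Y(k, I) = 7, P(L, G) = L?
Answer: 1590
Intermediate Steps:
E(n) = 0 (E(n) = (-4 + n)*0 = 0)
Z(j) = 7 - j
l = 16 (l = (7 - 1*0) + 3² = (7 + 0) + 9 = 7 + 9 = 16)
l - D = 16 - 1*(-1574) = 16 + 1574 = 1590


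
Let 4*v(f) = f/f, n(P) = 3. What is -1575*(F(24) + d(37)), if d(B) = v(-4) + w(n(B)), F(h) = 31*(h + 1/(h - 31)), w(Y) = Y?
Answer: -4679775/4 ≈ -1.1699e+6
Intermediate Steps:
v(f) = ¼ (v(f) = (f/f)/4 = (¼)*1 = ¼)
F(h) = 31*h + 31/(-31 + h) (F(h) = 31*(h + 1/(-31 + h)) = 31*h + 31/(-31 + h))
d(B) = 13/4 (d(B) = ¼ + 3 = 13/4)
-1575*(F(24) + d(37)) = -1575*(31*(1 + 24² - 31*24)/(-31 + 24) + 13/4) = -1575*(31*(1 + 576 - 744)/(-7) + 13/4) = -1575*(31*(-⅐)*(-167) + 13/4) = -1575*(5177/7 + 13/4) = -1575*20799/28 = -4679775/4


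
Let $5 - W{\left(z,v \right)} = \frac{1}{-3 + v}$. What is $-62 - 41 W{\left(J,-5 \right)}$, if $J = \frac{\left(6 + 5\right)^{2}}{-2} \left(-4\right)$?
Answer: $- \frac{2177}{8} \approx -272.13$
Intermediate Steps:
$J = 242$ ($J = 11^{2} \left(- \frac{1}{2}\right) \left(-4\right) = 121 \left(- \frac{1}{2}\right) \left(-4\right) = \left(- \frac{121}{2}\right) \left(-4\right) = 242$)
$W{\left(z,v \right)} = 5 - \frac{1}{-3 + v}$
$-62 - 41 W{\left(J,-5 \right)} = -62 - 41 \frac{-16 + 5 \left(-5\right)}{-3 - 5} = -62 - 41 \frac{-16 - 25}{-8} = -62 - 41 \left(\left(- \frac{1}{8}\right) \left(-41\right)\right) = -62 - \frac{1681}{8} = - \frac{2177}{8}$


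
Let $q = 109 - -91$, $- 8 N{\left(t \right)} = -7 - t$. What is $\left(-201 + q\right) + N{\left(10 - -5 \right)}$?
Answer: $\frac{7}{4} \approx 1.75$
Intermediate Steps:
$N{\left(t \right)} = \frac{7}{8} + \frac{t}{8}$ ($N{\left(t \right)} = - \frac{-7 - t}{8} = \frac{7}{8} + \frac{t}{8}$)
$q = 200$ ($q = 109 + 91 = 200$)
$\left(-201 + q\right) + N{\left(10 - -5 \right)} = \left(-201 + 200\right) + \left(\frac{7}{8} + \frac{10 - -5}{8}\right) = -1 + \left(\frac{7}{8} + \frac{10 + 5}{8}\right) = -1 + \left(\frac{7}{8} + \frac{1}{8} \cdot 15\right) = -1 + \left(\frac{7}{8} + \frac{15}{8}\right) = -1 + \frac{11}{4} = \frac{7}{4}$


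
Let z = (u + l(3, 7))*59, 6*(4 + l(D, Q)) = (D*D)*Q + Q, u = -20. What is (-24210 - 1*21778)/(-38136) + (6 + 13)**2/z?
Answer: 14772629/20812722 ≈ 0.70979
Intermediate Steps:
l(D, Q) = -4 + Q/6 + Q*D**2/6 (l(D, Q) = -4 + ((D*D)*Q + Q)/6 = -4 + (D**2*Q + Q)/6 = -4 + (Q*D**2 + Q)/6 = -4 + (Q + Q*D**2)/6 = -4 + (Q/6 + Q*D**2/6) = -4 + Q/6 + Q*D**2/6)
z = -2183/3 (z = (-20 + (-4 + (1/6)*7 + (1/6)*7*3**2))*59 = (-20 + (-4 + 7/6 + (1/6)*7*9))*59 = (-20 + (-4 + 7/6 + 21/2))*59 = (-20 + 23/3)*59 = -37/3*59 = -2183/3 ≈ -727.67)
(-24210 - 1*21778)/(-38136) + (6 + 13)**2/z = (-24210 - 1*21778)/(-38136) + (6 + 13)**2/(-2183/3) = (-24210 - 21778)*(-1/38136) + 19**2*(-3/2183) = -45988*(-1/38136) + 361*(-3/2183) = 11497/9534 - 1083/2183 = 14772629/20812722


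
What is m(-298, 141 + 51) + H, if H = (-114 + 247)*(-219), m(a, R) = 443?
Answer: -28684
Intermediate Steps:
H = -29127 (H = 133*(-219) = -29127)
m(-298, 141 + 51) + H = 443 - 29127 = -28684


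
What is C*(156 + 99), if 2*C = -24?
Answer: -3060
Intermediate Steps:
C = -12 (C = (1/2)*(-24) = -12)
C*(156 + 99) = -12*(156 + 99) = -12*255 = -3060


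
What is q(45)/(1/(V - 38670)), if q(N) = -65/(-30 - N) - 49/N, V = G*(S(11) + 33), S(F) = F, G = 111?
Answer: 7508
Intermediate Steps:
V = 4884 (V = 111*(11 + 33) = 111*44 = 4884)
q(45)/(1/(V - 38670)) = (2*(-735 + 8*45)/(45*(30 + 45)))/(1/(4884 - 38670)) = (2*(1/45)*(-735 + 360)/75)/(1/(-33786)) = (2*(1/45)*(1/75)*(-375))/(-1/33786) = -2/9*(-33786) = 7508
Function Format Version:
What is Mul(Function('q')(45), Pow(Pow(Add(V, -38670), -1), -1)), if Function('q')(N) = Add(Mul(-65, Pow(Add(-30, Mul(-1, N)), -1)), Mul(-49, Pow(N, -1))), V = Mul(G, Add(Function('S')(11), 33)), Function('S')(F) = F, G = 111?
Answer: 7508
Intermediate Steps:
V = 4884 (V = Mul(111, Add(11, 33)) = Mul(111, 44) = 4884)
Mul(Function('q')(45), Pow(Pow(Add(V, -38670), -1), -1)) = Mul(Mul(2, Pow(45, -1), Pow(Add(30, 45), -1), Add(-735, Mul(8, 45))), Pow(Pow(Add(4884, -38670), -1), -1)) = Mul(Mul(2, Rational(1, 45), Pow(75, -1), Add(-735, 360)), Pow(Pow(-33786, -1), -1)) = Mul(Mul(2, Rational(1, 45), Rational(1, 75), -375), Pow(Rational(-1, 33786), -1)) = Mul(Rational(-2, 9), -33786) = 7508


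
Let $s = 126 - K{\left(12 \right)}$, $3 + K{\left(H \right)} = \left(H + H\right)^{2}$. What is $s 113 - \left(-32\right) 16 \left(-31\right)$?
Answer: $-66383$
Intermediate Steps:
$K{\left(H \right)} = -3 + 4 H^{2}$ ($K{\left(H \right)} = -3 + \left(H + H\right)^{2} = -3 + \left(2 H\right)^{2} = -3 + 4 H^{2}$)
$s = -447$ ($s = 126 - \left(-3 + 4 \cdot 12^{2}\right) = 126 - \left(-3 + 4 \cdot 144\right) = 126 - \left(-3 + 576\right) = 126 - 573 = -447$)
$s 113 - \left(-32\right) 16 \left(-31\right) = \left(-447\right) 113 - \left(-32\right) 16 \left(-31\right) = -50511 - \left(-512\right) \left(-31\right) = -50511 - 15872 = -66383$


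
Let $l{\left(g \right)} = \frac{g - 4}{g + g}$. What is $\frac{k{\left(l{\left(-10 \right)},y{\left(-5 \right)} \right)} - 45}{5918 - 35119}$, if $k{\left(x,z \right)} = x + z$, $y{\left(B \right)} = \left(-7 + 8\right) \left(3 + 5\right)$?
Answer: $\frac{363}{292010} \approx 0.0012431$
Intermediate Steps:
$l{\left(g \right)} = \frac{-4 + g}{2 g}$
$y{\left(B \right)} = 8$ ($y{\left(B \right)} = 1 \cdot 8 = 8$)
$\frac{k{\left(l{\left(-10 \right)},y{\left(-5 \right)} \right)} - 45}{5918 - 35119} = \frac{\left(\frac{-4 - 10}{2 \left(-10\right)} + 8\right) - 45}{5918 - 35119} = \frac{\left(\frac{1}{2} \left(- \frac{1}{10}\right) \left(-14\right) + 8\right) - 45}{-29201} = \left(\left(\frac{7}{10} + 8\right) - 45\right) \left(- \frac{1}{29201}\right) = \left(\frac{87}{10} - 45\right) \left(- \frac{1}{29201}\right) = \left(- \frac{363}{10}\right) \left(- \frac{1}{29201}\right) = \frac{363}{292010}$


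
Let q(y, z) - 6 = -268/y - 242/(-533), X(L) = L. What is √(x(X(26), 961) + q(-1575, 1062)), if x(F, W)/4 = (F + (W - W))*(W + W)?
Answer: 2*√156521549852941/55965 ≈ 447.10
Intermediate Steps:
x(F, W) = 8*F*W (x(F, W) = 4*((F + (W - W))*(W + W)) = 4*((F + 0)*(2*W)) = 4*(F*(2*W)) = 4*(2*F*W) = 8*F*W)
q(y, z) = 3440/533 - 268/y (q(y, z) = 6 + (-268/y - 242/(-533)) = 6 + (-268/y - 242*(-1/533)) = 6 + (-268/y + 242/533) = 6 + (242/533 - 268/y) = 3440/533 - 268/y)
√(x(X(26), 961) + q(-1575, 1062)) = √(8*26*961 + (3440/533 - 268/(-1575))) = √(199888 + (3440/533 - 268*(-1/1575))) = √(199888 + (3440/533 + 268/1575)) = √(199888 + 5560844/839475) = √(167806539644/839475) = 2*√156521549852941/55965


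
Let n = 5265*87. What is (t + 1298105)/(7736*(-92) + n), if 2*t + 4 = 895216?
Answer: -1745711/253657 ≈ -6.8822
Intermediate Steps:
t = 447606 (t = -2 + (1/2)*895216 = -2 + 447608 = 447606)
n = 458055
(t + 1298105)/(7736*(-92) + n) = (447606 + 1298105)/(7736*(-92) + 458055) = 1745711/(-711712 + 458055) = 1745711/(-253657) = 1745711*(-1/253657) = -1745711/253657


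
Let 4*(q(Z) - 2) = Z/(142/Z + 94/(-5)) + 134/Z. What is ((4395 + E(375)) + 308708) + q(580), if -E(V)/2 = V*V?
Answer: 198789218327/6241960 ≈ 31847.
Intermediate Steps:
q(Z) = 2 + 67/(2*Z) + Z/(4*(-94/5 + 142/Z)) (q(Z) = 2 + (Z/(142/Z + 94/(-5)) + 134/Z)/4 = 2 + (Z/(142/Z + 94*(-1/5)) + 134/Z)/4 = 2 + (Z/(142/Z - 94/5) + 134/Z)/4 = 2 + (Z/(-94/5 + 142/Z) + 134/Z)/4 = 2 + (134/Z + Z/(-94/5 + 142/Z))/4 = 2 + (67/(2*Z) + Z/(4*(-94/5 + 142/Z))) = 2 + 67/(2*Z) + Z/(4*(-94/5 + 142/Z)))
E(V) = -2*V**2 (E(V) = -2*V*V = -2*V**2)
((4395 + E(375)) + 308708) + q(580) = ((4395 - 2*375**2) + 308708) + (1/8)*(-95140 - 5*580**3 + 752*580**2 + 6916*580)/(580*(-355 + 47*580)) = ((4395 - 2*140625) + 308708) + (1/8)*(1/580)*(-95140 - 5*195112000 + 752*336400 + 4011280)/(-355 + 27260) = ((4395 - 281250) + 308708) + (1/8)*(1/580)*(-95140 - 975560000 + 252972800 + 4011280)/26905 = (-276855 + 308708) + (1/8)*(1/580)*(1/26905)*(-718671060) = 31853 - 35933553/6241960 = 198789218327/6241960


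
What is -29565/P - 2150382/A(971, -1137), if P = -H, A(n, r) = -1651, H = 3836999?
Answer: 634697107341/487298873 ≈ 1302.5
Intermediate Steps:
P = -3836999 (P = -1*3836999 = -3836999)
-29565/P - 2150382/A(971, -1137) = -29565/(-3836999) - 2150382/(-1651) = -29565*(-1/3836999) - 2150382*(-1/1651) = 29565/3836999 + 165414/127 = 634697107341/487298873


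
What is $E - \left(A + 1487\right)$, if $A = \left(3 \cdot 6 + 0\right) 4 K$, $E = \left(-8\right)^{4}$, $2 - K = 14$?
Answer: $3473$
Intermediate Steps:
$K = -12$ ($K = 2 - 14 = -12$)
$E = 4096$
$A = -864$ ($A = \left(3 \cdot 6 + 0\right) 4 \left(-12\right) = \left(18 + 0\right) 4 \left(-12\right) = 18 \cdot 4 \left(-12\right) = 72 \left(-12\right) = -864$)
$E - \left(A + 1487\right) = 4096 - \left(-864 + 1487\right) = 4096 - 623 = 3473$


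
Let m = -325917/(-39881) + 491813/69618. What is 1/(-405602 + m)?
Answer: -2776435458/1126085470951757 ≈ -2.4656e-6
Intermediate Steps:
m = 42303683959/2776435458 (m = -325917*(-1/39881) + 491813*(1/69618) = 325917/39881 + 491813/69618 = 42303683959/2776435458 ≈ 15.237)
1/(-405602 + m) = 1/(-405602 + 42303683959/2776435458) = 1/(-1126085470951757/2776435458) = -2776435458/1126085470951757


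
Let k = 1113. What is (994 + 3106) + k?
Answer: 5213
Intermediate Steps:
(994 + 3106) + k = (994 + 3106) + 1113 = 4100 + 1113 = 5213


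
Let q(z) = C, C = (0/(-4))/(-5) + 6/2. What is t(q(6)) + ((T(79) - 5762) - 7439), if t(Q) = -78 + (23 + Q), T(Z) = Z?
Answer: -13174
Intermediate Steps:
C = 3 (C = (0*(-1/4))*(-1/5) + 6*(1/2) = 0*(-1/5) + 3 = 0 + 3 = 3)
q(z) = 3
t(Q) = -55 + Q
t(q(6)) + ((T(79) - 5762) - 7439) = (-55 + 3) + ((79 - 5762) - 7439) = -52 + (-5683 - 7439) = -52 - 13122 = -13174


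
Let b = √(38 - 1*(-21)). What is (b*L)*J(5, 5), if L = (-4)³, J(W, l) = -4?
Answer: 256*√59 ≈ 1966.4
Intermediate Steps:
L = -64
b = √59 (b = √(38 + 21) = √59 ≈ 7.6811)
(b*L)*J(5, 5) = (√59*(-64))*(-4) = -64*√59*(-4) = 256*√59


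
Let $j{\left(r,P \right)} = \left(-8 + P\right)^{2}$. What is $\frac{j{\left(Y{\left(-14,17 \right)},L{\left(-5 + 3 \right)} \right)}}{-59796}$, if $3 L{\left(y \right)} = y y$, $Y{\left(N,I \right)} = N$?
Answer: $- \frac{100}{134541} \approx -0.00074327$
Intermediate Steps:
$L{\left(y \right)} = \frac{y^{2}}{3}$ ($L{\left(y \right)} = \frac{y y}{3} = \frac{y^{2}}{3}$)
$\frac{j{\left(Y{\left(-14,17 \right)},L{\left(-5 + 3 \right)} \right)}}{-59796} = \frac{\left(-8 + \frac{\left(-5 + 3\right)^{2}}{3}\right)^{2}}{-59796} = \left(-8 + \frac{\left(-2\right)^{2}}{3}\right)^{2} \left(- \frac{1}{59796}\right) = \left(-8 + \frac{1}{3} \cdot 4\right)^{2} \left(- \frac{1}{59796}\right) = \left(-8 + \frac{4}{3}\right)^{2} \left(- \frac{1}{59796}\right) = \left(- \frac{20}{3}\right)^{2} \left(- \frac{1}{59796}\right) = \frac{400}{9} \left(- \frac{1}{59796}\right) = - \frac{100}{134541}$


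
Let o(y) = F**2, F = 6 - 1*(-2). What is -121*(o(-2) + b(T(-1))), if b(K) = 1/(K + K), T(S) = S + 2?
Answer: -15609/2 ≈ -7804.5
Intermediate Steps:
F = 8 (F = 6 + 2 = 8)
o(y) = 64 (o(y) = 8**2 = 64)
T(S) = 2 + S
b(K) = 1/(2*K)
-121*(o(-2) + b(T(-1))) = -121*(64 + 1/(2*(2 - 1))) = -121*(64 + (1/2)/1) = -121*(64 + (1/2)*1) = -121*(64 + 1/2) = -121*129/2 = -15609/2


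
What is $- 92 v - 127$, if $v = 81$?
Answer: $-7579$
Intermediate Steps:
$- 92 v - 127 = \left(-92\right) 81 - 127 = -7452 - 127 = -7579$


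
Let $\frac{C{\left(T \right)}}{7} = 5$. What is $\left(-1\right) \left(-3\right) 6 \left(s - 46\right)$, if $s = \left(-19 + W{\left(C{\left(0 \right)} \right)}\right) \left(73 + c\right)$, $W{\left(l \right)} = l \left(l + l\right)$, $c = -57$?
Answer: $699300$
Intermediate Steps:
$C{\left(T \right)} = 35$ ($C{\left(T \right)} = 7 \cdot 5 = 35$)
$W{\left(l \right)} = 2 l^{2}$ ($W{\left(l \right)} = l 2 l = 2 l^{2}$)
$s = 38896$ ($s = \left(-19 + 2 \cdot 35^{2}\right) \left(73 - 57\right) = \left(-19 + 2 \cdot 1225\right) 16 = \left(-19 + 2450\right) 16 = 2431 \cdot 16 = 38896$)
$\left(-1\right) \left(-3\right) 6 \left(s - 46\right) = \left(-1\right) \left(-3\right) 6 \left(38896 - 46\right) = 3 \cdot 6 \cdot 38850 = 18 \cdot 38850 = 699300$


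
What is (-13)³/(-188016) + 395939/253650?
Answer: 12500022679/7948376400 ≈ 1.5727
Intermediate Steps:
(-13)³/(-188016) + 395939/253650 = -2197*(-1/188016) + 395939*(1/253650) = 2197/188016 + 395939/253650 = 12500022679/7948376400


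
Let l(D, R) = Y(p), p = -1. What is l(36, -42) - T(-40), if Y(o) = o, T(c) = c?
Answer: 39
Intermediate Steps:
l(D, R) = -1
l(36, -42) - T(-40) = -1 - 1*(-40) = -1 + 40 = 39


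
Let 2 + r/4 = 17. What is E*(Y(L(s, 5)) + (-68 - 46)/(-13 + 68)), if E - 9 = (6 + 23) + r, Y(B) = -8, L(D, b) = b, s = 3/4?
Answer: -54292/55 ≈ -987.13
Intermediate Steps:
s = ¾ (s = 3*(¼) = ¾ ≈ 0.75000)
r = 60 (r = -8 + 4*17 = -8 + 68 = 60)
E = 98 (E = 9 + ((6 + 23) + 60) = 9 + (29 + 60) = 9 + 89 = 98)
E*(Y(L(s, 5)) + (-68 - 46)/(-13 + 68)) = 98*(-8 + (-68 - 46)/(-13 + 68)) = 98*(-8 - 114/55) = 98*(-554/55) = -54292/55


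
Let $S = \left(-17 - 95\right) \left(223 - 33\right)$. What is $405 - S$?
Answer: $21685$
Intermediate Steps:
$S = -21280$ ($S = \left(-112\right) 190 = -21280$)
$405 - S = 405 - -21280 = 405 + 21280 = 21685$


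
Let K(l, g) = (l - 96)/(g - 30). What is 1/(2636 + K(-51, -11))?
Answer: 41/108223 ≈ 0.00037885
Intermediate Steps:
K(l, g) = (-96 + l)/(-30 + g)
1/(2636 + K(-51, -11)) = 1/(2636 + (-96 - 51)/(-30 - 11)) = 1/(2636 - 147/(-41)) = 1/(2636 - 1/41*(-147)) = 1/(2636 + 147/41) = 1/(108223/41) = 41/108223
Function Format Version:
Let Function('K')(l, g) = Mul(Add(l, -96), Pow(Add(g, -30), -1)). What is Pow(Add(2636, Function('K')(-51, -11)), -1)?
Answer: Rational(41, 108223) ≈ 0.00037885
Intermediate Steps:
Function('K')(l, g) = Mul(Pow(Add(-30, g), -1), Add(-96, l)) (Function('K')(l, g) = Mul(Add(-96, l), Pow(Add(-30, g), -1)) = Mul(Pow(Add(-30, g), -1), Add(-96, l)))
Pow(Add(2636, Function('K')(-51, -11)), -1) = Pow(Add(2636, Mul(Pow(Add(-30, -11), -1), Add(-96, -51))), -1) = Pow(Add(2636, Mul(Pow(-41, -1), -147)), -1) = Pow(Add(2636, Mul(Rational(-1, 41), -147)), -1) = Pow(Add(2636, Rational(147, 41)), -1) = Pow(Rational(108223, 41), -1) = Rational(41, 108223)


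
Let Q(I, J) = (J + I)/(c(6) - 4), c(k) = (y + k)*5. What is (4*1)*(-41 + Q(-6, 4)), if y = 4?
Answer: -3776/23 ≈ -164.17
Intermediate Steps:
c(k) = 20 + 5*k (c(k) = (4 + k)*5 = 20 + 5*k)
Q(I, J) = I/46 + J/46 (Q(I, J) = (J + I)/((20 + 5*6) - 4) = (I + J)/((20 + 30) - 4) = (I + J)/(50 - 4) = (I + J)/46 = (I + J)*(1/46) = I/46 + J/46)
(4*1)*(-41 + Q(-6, 4)) = (4*1)*(-41 + ((1/46)*(-6) + (1/46)*4)) = 4*(-41 + (-3/23 + 2/23)) = 4*(-41 - 1/23) = 4*(-944/23) = -3776/23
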